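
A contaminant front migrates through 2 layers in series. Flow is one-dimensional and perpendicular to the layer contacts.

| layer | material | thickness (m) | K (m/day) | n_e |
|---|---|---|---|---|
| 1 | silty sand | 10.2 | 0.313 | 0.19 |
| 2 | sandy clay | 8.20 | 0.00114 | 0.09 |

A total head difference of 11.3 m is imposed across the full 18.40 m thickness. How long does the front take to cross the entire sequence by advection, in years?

With flow normal to the layers, continuity requires the same specific discharge q through every layer.
Σ(b_i/K_i) = 10.2/0.313 + 8.20/0.00114 = 7226 d.
q = Δh / Σ(b_i/K_i) = 11.3 / 7226 = 0.001564 m/day.
In each layer the seepage velocity is v_i = q/n_i, so the layer transit time is t_i = b_i·n_i / q:
  layer 1 (silty sand): t_1 = 10.2 × 0.19 / 0.001564 = 1239 d
  layer 2 (sandy clay): t_2 = 8.20 × 0.09 / 0.001564 = 471.9 d
Total t = Σ t_i = 1711 days = 4.685 years.

4.68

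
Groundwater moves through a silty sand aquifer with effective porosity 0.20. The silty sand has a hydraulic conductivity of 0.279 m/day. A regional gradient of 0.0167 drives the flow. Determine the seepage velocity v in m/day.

Hydraulic gradient i = 0.0167.
Darcy flux q = K · i = 0.2790 × 0.01670 = 0.004659 m/day.
Seepage velocity v = q / n_e = 0.004659 / 0.20 = 0.02330 m/day.

0.0233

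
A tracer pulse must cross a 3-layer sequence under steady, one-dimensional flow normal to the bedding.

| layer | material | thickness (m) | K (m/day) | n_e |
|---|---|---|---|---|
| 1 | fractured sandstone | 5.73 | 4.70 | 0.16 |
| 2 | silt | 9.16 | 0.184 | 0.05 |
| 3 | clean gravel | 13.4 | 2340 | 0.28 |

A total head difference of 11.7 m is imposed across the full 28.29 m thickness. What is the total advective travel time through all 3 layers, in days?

With flow normal to the layers, continuity requires the same specific discharge q through every layer.
Σ(b_i/K_i) = 5.73/4.70 + 9.16/0.184 + 13.4/2340 = 51.01 d.
q = Δh / Σ(b_i/K_i) = 11.7 / 51.01 = 0.2294 m/day.
In each layer the seepage velocity is v_i = q/n_i, so the layer transit time is t_i = b_i·n_i / q:
  layer 1 (fractured sandstone): t_1 = 5.73 × 0.16 / 0.2294 = 3.997 d
  layer 2 (silt): t_2 = 9.16 × 0.05 / 0.2294 = 1.997 d
  layer 3 (clean gravel): t_3 = 13.4 × 0.28 / 0.2294 = 16.36 d
Total t = Σ t_i = 22.35 days.

22.4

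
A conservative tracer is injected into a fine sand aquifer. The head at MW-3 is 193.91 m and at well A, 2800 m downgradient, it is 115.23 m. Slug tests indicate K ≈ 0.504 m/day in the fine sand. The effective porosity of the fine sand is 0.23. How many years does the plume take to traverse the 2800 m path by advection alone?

124

Hydraulic gradient i = (193.91 − 115.23) / 2800 = 78.68 / 2800 = 0.02810.
Darcy flux q = K · i = 0.5040 × 0.02810 = 0.01416 m/day.
Seepage velocity v = q / n_e = 0.01416 / 0.23 = 0.06158 m/day.
Travel time t = L / v = 2800 / 0.06158 = 45473 days = 124.5 years.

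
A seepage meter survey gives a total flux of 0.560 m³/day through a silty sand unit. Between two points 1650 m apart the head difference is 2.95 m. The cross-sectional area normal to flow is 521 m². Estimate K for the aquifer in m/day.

Hydraulic gradient i = Δh / L = 2.95 / 1650 = 0.001788.
From Q = K·A·i, K = Q / (A·i) = 0.560 / (521.0 × 0.001788) = 0.6012 m/day.

0.601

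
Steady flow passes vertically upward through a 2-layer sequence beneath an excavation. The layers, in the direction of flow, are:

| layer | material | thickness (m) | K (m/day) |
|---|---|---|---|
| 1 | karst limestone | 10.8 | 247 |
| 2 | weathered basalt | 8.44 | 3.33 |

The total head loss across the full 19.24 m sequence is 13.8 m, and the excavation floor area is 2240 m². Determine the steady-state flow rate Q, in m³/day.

Flow is perpendicular to layering, so the layers act in series and the equivalent K is the thickness-weighted harmonic mean.
Total thickness L = 10.8 + 8.44 = 19.24 m.
Σ(b_i/K_i) = 10.8/247 + 8.44/3.33 = 2.578 d.
K_eq = L / Σ(b_i/K_i) = 19.24 / 2.578 = 7.462 m/day.
Q = K_eq · A · (Δh/L) = 7.462 × 2240 × (13.8/19.24) = 11989 m³/day.

12000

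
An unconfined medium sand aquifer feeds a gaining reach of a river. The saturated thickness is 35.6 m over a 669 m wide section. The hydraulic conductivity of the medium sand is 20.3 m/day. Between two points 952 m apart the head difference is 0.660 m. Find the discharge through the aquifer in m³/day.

Cross-sectional area A = 669 × 35.6 = 23816 m².
Hydraulic gradient i = Δh / L = 0.660 / 952 = 0.0006933.
Darcy's law: Q = K · A · i = 20.30 × 23816 × 0.0006933 = 335.2 m³/day.

335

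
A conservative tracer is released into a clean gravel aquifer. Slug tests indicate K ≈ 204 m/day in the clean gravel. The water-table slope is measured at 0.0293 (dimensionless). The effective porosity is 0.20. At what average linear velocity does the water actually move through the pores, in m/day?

29.9

Hydraulic gradient i = 0.0293.
Darcy flux q = K · i = 204.0 × 0.02930 = 5.977 m/day.
Seepage velocity v = q / n_e = 5.977 / 0.20 = 29.89 m/day.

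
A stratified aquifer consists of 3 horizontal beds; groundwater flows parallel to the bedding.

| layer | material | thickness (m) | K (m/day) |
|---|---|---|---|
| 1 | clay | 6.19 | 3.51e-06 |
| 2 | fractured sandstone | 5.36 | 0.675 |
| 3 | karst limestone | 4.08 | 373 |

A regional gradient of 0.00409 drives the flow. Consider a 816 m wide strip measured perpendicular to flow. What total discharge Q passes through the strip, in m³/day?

5090

Flow is parallel to layering, so each bed carries its own Darcy discharge and the transmissivities add.
Σ(K_i·b_i) = 3.51e-06×6.19 + 0.675×5.36 + 373×4.08 = 1525 m²/day.
Hydraulic gradient i = 0.00409.
Q = Σ(K_i·b_i) · W · i = 1525 × 816 × 0.004090 = 5091 m³/day.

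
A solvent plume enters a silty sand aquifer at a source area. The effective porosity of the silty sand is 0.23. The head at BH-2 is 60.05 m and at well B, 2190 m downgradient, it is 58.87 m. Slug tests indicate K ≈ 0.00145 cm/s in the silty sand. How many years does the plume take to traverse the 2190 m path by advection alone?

2040

Convert K: 0.00145 cm/s × 864 = 1.253 m/day.
Hydraulic gradient i = (60.05 − 58.87) / 2190 = 1.18 / 2190 = 0.0005388.
Darcy flux q = K · i = 1.253 × 0.0005388 = 0.0006750 m/day.
Seepage velocity v = q / n_e = 0.0006750 / 0.23 = 0.002935 m/day.
Travel time t = L / v = 2190 / 0.002935 = 7.462e+05 days = 2043 years.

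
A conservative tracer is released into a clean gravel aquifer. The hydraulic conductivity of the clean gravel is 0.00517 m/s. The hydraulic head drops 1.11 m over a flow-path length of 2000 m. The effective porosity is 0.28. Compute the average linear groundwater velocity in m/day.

Convert K: 0.00517 m/s × 86400 = 446.7 m/day.
Hydraulic gradient i = Δh / L = 1.11 / 2000 = 0.0005550.
Darcy flux q = K · i = 446.7 × 0.0005550 = 0.2479 m/day.
Seepage velocity v = q / n_e = 0.2479 / 0.28 = 0.8854 m/day.

0.885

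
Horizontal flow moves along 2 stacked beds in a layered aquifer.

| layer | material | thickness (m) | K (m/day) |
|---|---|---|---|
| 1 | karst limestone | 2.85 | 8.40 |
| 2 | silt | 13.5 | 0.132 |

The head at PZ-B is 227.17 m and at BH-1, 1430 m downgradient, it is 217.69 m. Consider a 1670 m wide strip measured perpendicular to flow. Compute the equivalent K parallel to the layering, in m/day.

1.57

Flow is parallel to layering, so each bed carries its own Darcy discharge and the transmissivities add.
Σ(K_i·b_i) = 8.40×2.85 + 0.132×13.5 = 25.72 m²/day.
Total thickness b = 16.35 m, so K_eq = Σ(K_i·b_i)/b = 1.573 m/day.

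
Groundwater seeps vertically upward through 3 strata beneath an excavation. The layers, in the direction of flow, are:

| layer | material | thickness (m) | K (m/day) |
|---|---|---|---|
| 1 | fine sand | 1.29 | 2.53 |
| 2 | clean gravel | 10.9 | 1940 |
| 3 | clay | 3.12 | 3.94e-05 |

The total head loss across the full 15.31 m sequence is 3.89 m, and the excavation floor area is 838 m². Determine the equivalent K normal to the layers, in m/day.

Flow is perpendicular to layering, so the layers act in series and the equivalent K is the thickness-weighted harmonic mean.
Total thickness L = 1.29 + 10.9 + 3.12 = 15.31 m.
Σ(b_i/K_i) = 1.29/2.53 + 10.9/1940 + 3.12/3.94e-05 = 79188 d.
K_eq = L / Σ(b_i/K_i) = 15.31 / 79188 = 0.0001933 m/day.

0.000193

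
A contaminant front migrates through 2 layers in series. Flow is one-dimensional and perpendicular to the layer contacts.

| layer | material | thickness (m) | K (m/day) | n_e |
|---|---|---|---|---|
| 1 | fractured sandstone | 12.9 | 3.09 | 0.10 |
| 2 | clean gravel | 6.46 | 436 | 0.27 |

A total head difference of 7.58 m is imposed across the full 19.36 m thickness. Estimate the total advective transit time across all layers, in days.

1.68

With flow normal to the layers, continuity requires the same specific discharge q through every layer.
Σ(b_i/K_i) = 12.9/3.09 + 6.46/436 = 4.190 d.
q = Δh / Σ(b_i/K_i) = 7.58 / 4.190 = 1.809 m/day.
In each layer the seepage velocity is v_i = q/n_i, so the layer transit time is t_i = b_i·n_i / q:
  layer 1 (fractured sandstone): t_1 = 12.9 × 0.10 / 1.809 = 0.7130 d
  layer 2 (clean gravel): t_2 = 6.46 × 0.27 / 1.809 = 0.9640 d
Total t = Σ t_i = 1.677 days.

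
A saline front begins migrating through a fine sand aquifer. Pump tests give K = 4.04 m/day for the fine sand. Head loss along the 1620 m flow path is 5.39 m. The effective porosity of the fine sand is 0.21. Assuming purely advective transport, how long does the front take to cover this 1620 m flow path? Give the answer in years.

Hydraulic gradient i = Δh / L = 5.39 / 1620 = 0.003327.
Darcy flux q = K · i = 4.040 × 0.003327 = 0.01344 m/day.
Seepage velocity v = q / n_e = 0.01344 / 0.21 = 0.06401 m/day.
Travel time t = L / v = 1620 / 0.06401 = 25309 days = 69.29 years.

69.3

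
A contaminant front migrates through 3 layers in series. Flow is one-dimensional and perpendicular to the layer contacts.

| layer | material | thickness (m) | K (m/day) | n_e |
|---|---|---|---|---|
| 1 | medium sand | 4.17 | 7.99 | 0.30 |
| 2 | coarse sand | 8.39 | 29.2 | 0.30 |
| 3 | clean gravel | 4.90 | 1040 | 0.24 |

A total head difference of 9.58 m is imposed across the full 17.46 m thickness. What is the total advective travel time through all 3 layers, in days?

With flow normal to the layers, continuity requires the same specific discharge q through every layer.
Σ(b_i/K_i) = 4.17/7.99 + 8.39/29.2 + 4.90/1040 = 0.8139 d.
q = Δh / Σ(b_i/K_i) = 9.58 / 0.8139 = 11.77 m/day.
In each layer the seepage velocity is v_i = q/n_i, so the layer transit time is t_i = b_i·n_i / q:
  layer 1 (medium sand): t_1 = 4.17 × 0.30 / 11.77 = 0.1063 d
  layer 2 (coarse sand): t_2 = 8.39 × 0.30 / 11.77 = 0.2139 d
  layer 3 (clean gravel): t_3 = 4.90 × 0.24 / 11.77 = 0.09992 d
Total t = Σ t_i = 0.4201 days.

0.420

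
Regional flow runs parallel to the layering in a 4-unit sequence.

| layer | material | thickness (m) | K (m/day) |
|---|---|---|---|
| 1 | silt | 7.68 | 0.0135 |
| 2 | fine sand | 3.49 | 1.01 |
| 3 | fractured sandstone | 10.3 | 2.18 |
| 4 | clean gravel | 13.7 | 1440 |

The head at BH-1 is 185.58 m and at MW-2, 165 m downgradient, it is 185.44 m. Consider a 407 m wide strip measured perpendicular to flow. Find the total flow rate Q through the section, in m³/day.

Flow is parallel to layering, so each bed carries its own Darcy discharge and the transmissivities add.
Σ(K_i·b_i) = 0.0135×7.68 + 1.01×3.49 + 2.18×10.3 + 1440×13.7 = 19754 m²/day.
Hydraulic gradient i = (185.58 − 185.44) / 165 = 0.14 / 165 = 0.0008485.
Q = Σ(K_i·b_i) · W · i = 19754 × 407 × 0.0008485 = 6822 m³/day.

6820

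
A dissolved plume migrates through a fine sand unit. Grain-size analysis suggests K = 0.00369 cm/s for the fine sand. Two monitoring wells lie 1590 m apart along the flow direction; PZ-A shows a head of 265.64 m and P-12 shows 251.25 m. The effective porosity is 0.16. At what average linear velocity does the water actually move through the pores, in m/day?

Convert K: 0.00369 cm/s × 864 = 3.188 m/day.
Hydraulic gradient i = (265.64 − 251.25) / 1590 = 14.39 / 1590 = 0.009050.
Darcy flux q = K · i = 3.188 × 0.009050 = 0.02885 m/day.
Seepage velocity v = q / n_e = 0.02885 / 0.16 = 0.1803 m/day.

0.180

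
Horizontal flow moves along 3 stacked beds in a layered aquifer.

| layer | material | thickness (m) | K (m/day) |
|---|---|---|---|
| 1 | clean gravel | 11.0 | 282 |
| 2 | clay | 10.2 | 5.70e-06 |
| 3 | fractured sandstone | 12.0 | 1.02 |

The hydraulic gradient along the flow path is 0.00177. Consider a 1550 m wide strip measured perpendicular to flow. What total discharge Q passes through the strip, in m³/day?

8540

Flow is parallel to layering, so each bed carries its own Darcy discharge and the transmissivities add.
Σ(K_i·b_i) = 282×11.0 + 5.70e-06×10.2 + 1.02×12.0 = 3114 m²/day.
Hydraulic gradient i = 0.00177.
Q = Σ(K_i·b_i) · W · i = 3114 × 1550 × 0.001770 = 8544 m³/day.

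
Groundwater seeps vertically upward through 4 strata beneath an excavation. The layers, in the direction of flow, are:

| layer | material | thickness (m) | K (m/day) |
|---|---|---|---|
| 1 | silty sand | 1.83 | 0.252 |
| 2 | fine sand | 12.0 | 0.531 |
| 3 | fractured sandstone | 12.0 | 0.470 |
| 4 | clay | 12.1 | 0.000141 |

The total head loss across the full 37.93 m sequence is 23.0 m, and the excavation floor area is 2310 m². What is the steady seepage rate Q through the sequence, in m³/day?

0.619

Flow is perpendicular to layering, so the layers act in series and the equivalent K is the thickness-weighted harmonic mean.
Total thickness L = 1.83 + 12.0 + 12.0 + 12.1 = 37.93 m.
Σ(b_i/K_i) = 1.83/0.252 + 12.0/0.531 + 12.0/0.470 + 12.1/0.000141 = 85871 d.
K_eq = L / Σ(b_i/K_i) = 37.93 / 85871 = 0.0004417 m/day.
Q = K_eq · A · (Δh/L) = 0.0004417 × 2310 × (23.0/37.93) = 0.6187 m³/day.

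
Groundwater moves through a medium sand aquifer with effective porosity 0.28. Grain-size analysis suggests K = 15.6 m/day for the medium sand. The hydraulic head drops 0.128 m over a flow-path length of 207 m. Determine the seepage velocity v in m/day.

Hydraulic gradient i = Δh / L = 0.128 / 207 = 0.0006184.
Darcy flux q = K · i = 15.60 × 0.0006184 = 0.009646 m/day.
Seepage velocity v = q / n_e = 0.009646 / 0.28 = 0.03445 m/day.

0.0345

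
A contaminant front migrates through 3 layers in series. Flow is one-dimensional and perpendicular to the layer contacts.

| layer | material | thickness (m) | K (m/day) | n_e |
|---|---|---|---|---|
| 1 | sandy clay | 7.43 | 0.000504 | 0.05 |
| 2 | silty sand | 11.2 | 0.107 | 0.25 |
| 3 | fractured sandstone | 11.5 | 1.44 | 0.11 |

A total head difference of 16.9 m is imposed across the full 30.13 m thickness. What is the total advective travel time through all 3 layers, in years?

With flow normal to the layers, continuity requires the same specific discharge q through every layer.
Σ(b_i/K_i) = 7.43/0.000504 + 11.2/0.107 + 11.5/1.44 = 14855 d.
q = Δh / Σ(b_i/K_i) = 16.9 / 14855 = 0.001138 m/day.
In each layer the seepage velocity is v_i = q/n_i, so the layer transit time is t_i = b_i·n_i / q:
  layer 1 (sandy clay): t_1 = 7.43 × 0.05 / 0.001138 = 326.5 d
  layer 2 (silty sand): t_2 = 11.2 × 0.25 / 0.001138 = 2461 d
  layer 3 (fractured sandstone): t_3 = 11.5 × 0.11 / 0.001138 = 1112 d
Total t = Σ t_i = 3900 days = 10.68 years.

10.7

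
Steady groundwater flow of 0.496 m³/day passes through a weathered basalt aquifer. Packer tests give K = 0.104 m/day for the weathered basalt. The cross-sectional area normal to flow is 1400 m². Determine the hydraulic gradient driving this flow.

From Q = K·A·i, i = Q / (K·A) = 0.496 / (0.1040 × 1400) = 0.003407.

0.00341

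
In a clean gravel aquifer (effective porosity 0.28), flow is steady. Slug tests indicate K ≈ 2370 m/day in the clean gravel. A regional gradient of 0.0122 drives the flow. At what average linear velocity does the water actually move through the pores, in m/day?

103

Hydraulic gradient i = 0.0122.
Darcy flux q = K · i = 2370 × 0.01220 = 28.91 m/day.
Seepage velocity v = q / n_e = 28.91 / 0.28 = 103.3 m/day.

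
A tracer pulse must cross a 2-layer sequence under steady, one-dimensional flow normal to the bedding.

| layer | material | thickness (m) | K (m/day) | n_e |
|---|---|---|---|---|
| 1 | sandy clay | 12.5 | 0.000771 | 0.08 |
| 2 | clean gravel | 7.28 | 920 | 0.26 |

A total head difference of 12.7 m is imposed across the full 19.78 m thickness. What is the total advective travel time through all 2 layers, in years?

With flow normal to the layers, continuity requires the same specific discharge q through every layer.
Σ(b_i/K_i) = 12.5/0.000771 + 7.28/920 = 16213 d.
q = Δh / Σ(b_i/K_i) = 12.7 / 16213 = 0.0007833 m/day.
In each layer the seepage velocity is v_i = q/n_i, so the layer transit time is t_i = b_i·n_i / q:
  layer 1 (sandy clay): t_1 = 12.5 × 0.08 / 0.0007833 = 1277 d
  layer 2 (clean gravel): t_2 = 7.28 × 0.26 / 0.0007833 = 2416 d
Total t = Σ t_i = 3693 days = 10.11 years.

10.1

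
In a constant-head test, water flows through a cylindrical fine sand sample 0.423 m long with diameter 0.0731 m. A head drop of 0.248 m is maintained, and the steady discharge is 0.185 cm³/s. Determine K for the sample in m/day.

Cross-sectional area A = π·(d/2)² = π × (0.0731/2)² = 0.004197 m².
Convert discharge: 0.185 cm³/s = 1.850e-07 m³/s.
Darcy's law rearranged: K = Q·L / (A·Δh) = 1.850e-07 × 0.423 / (0.004197 × 0.248) = 7.519e-05 m/s = 6.496 m/day.

6.50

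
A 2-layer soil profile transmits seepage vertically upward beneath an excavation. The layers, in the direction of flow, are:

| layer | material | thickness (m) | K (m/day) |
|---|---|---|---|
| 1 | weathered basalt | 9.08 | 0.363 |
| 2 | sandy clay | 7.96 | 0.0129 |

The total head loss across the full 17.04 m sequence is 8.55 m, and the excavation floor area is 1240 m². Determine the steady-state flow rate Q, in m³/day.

Flow is perpendicular to layering, so the layers act in series and the equivalent K is the thickness-weighted harmonic mean.
Total thickness L = 9.08 + 7.96 = 17.04 m.
Σ(b_i/K_i) = 9.08/0.363 + 7.96/0.0129 = 642.1 d.
K_eq = L / Σ(b_i/K_i) = 17.04 / 642.1 = 0.02654 m/day.
Q = K_eq · A · (Δh/L) = 0.02654 × 1240 × (8.55/17.04) = 16.51 m³/day.

16.5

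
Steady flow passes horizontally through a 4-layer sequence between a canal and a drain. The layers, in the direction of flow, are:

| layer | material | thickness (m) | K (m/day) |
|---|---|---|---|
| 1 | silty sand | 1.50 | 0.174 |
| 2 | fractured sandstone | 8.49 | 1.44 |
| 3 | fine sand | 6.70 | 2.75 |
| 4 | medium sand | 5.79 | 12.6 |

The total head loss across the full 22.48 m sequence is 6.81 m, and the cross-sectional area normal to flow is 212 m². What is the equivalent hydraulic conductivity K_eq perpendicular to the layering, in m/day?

1.29

Flow is perpendicular to layering, so the layers act in series and the equivalent K is the thickness-weighted harmonic mean.
Total thickness L = 1.50 + 8.49 + 6.70 + 5.79 = 22.48 m.
Σ(b_i/K_i) = 1.50/0.174 + 8.49/1.44 + 6.70/2.75 + 5.79/12.6 = 17.41 d.
K_eq = L / Σ(b_i/K_i) = 22.48 / 17.41 = 1.291 m/day.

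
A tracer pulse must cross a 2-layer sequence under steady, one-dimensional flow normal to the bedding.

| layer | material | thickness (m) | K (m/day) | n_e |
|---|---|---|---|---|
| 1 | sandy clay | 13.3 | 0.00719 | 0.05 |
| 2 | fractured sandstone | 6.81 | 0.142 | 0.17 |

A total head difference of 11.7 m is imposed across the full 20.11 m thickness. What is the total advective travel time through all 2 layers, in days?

296

With flow normal to the layers, continuity requires the same specific discharge q through every layer.
Σ(b_i/K_i) = 13.3/0.00719 + 6.81/0.142 = 1898 d.
q = Δh / Σ(b_i/K_i) = 11.7 / 1898 = 0.006165 m/day.
In each layer the seepage velocity is v_i = q/n_i, so the layer transit time is t_i = b_i·n_i / q:
  layer 1 (sandy clay): t_1 = 13.3 × 0.05 / 0.006165 = 107.9 d
  layer 2 (fractured sandstone): t_2 = 6.81 × 0.17 / 0.006165 = 187.8 d
Total t = Σ t_i = 295.6 days.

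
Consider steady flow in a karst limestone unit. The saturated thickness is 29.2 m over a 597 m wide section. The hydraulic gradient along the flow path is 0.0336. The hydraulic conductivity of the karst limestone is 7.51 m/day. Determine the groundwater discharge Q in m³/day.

Cross-sectional area A = 597 × 29.2 = 17432 m².
Hydraulic gradient i = 0.0336.
Darcy's law: Q = K · A · i = 7.510 × 17432 × 0.03360 = 4399 m³/day.

4400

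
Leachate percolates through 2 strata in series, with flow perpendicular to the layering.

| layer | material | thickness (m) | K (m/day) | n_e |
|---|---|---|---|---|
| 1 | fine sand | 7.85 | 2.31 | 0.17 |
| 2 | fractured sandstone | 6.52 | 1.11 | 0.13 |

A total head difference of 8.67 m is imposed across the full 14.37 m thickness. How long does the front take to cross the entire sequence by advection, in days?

2.33

With flow normal to the layers, continuity requires the same specific discharge q through every layer.
Σ(b_i/K_i) = 7.85/2.31 + 6.52/1.11 = 9.272 d.
q = Δh / Σ(b_i/K_i) = 8.67 / 9.272 = 0.9351 m/day.
In each layer the seepage velocity is v_i = q/n_i, so the layer transit time is t_i = b_i·n_i / q:
  layer 1 (fine sand): t_1 = 7.85 × 0.17 / 0.9351 = 1.427 d
  layer 2 (fractured sandstone): t_2 = 6.52 × 0.13 / 0.9351 = 0.9065 d
Total t = Σ t_i = 2.334 days.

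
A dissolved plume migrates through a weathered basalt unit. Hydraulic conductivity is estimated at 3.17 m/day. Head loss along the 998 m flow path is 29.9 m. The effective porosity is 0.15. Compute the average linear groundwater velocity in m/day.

Hydraulic gradient i = Δh / L = 29.9 / 998 = 0.02996.
Darcy flux q = K · i = 3.170 × 0.02996 = 0.09497 m/day.
Seepage velocity v = q / n_e = 0.09497 / 0.15 = 0.6332 m/day.

0.633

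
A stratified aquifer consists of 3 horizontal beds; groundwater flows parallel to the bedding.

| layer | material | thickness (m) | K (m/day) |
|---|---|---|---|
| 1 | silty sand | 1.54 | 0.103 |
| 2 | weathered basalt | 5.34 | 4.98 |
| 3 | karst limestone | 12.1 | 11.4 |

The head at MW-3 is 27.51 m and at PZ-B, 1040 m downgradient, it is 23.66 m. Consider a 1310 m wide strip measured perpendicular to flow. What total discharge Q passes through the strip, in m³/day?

Flow is parallel to layering, so each bed carries its own Darcy discharge and the transmissivities add.
Σ(K_i·b_i) = 0.103×1.54 + 4.98×5.34 + 11.4×12.1 = 164.7 m²/day.
Hydraulic gradient i = (27.51 − 23.66) / 1040 = 3.85 / 1040 = 0.003702.
Q = Σ(K_i·b_i) · W · i = 164.7 × 1310 × 0.003702 = 798.7 m³/day.

799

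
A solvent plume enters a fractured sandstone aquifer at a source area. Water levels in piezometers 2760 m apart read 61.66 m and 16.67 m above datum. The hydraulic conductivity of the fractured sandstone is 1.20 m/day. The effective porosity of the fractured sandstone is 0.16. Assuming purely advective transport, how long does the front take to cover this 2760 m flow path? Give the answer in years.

61.8

Hydraulic gradient i = (61.66 − 16.67) / 2760 = 44.99 / 2760 = 0.01630.
Darcy flux q = K · i = 1.200 × 0.01630 = 0.01956 m/day.
Seepage velocity v = q / n_e = 0.01956 / 0.16 = 0.1223 m/day.
Travel time t = L / v = 2760 / 0.1223 = 22576 days = 61.81 years.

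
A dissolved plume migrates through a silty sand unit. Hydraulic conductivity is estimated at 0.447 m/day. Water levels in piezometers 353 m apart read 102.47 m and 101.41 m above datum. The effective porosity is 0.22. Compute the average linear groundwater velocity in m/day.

0.00610

Hydraulic gradient i = (102.47 − 101.41) / 353 = 1.06 / 353 = 0.003003.
Darcy flux q = K · i = 0.4470 × 0.003003 = 0.001342 m/day.
Seepage velocity v = q / n_e = 0.001342 / 0.22 = 0.006101 m/day.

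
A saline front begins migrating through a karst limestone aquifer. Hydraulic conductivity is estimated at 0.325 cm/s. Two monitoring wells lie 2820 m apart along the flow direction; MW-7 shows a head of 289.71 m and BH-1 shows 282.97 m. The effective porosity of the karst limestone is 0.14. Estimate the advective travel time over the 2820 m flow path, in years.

1.61

Convert K: 0.325 cm/s × 864 = 280.8 m/day.
Hydraulic gradient i = (289.71 − 282.97) / 2820 = 6.74 / 2820 = 0.002390.
Darcy flux q = K · i = 280.8 × 0.002390 = 0.6711 m/day.
Seepage velocity v = q / n_e = 0.6711 / 0.14 = 4.794 m/day.
Travel time t = L / v = 2820 / 4.794 = 588.3 days = 1.611 years.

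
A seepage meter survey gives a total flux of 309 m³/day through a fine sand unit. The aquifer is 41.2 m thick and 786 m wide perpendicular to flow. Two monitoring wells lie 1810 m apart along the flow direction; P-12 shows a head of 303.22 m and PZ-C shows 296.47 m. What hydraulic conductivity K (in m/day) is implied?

2.56

Cross-sectional area A = 786 × 41.2 = 32383 m².
Hydraulic gradient i = (303.22 − 296.47) / 1810 = 6.75 / 1810 = 0.003729.
From Q = K·A·i, K = Q / (A·i) = 309 / (32383 × 0.003729) = 2.559 m/day.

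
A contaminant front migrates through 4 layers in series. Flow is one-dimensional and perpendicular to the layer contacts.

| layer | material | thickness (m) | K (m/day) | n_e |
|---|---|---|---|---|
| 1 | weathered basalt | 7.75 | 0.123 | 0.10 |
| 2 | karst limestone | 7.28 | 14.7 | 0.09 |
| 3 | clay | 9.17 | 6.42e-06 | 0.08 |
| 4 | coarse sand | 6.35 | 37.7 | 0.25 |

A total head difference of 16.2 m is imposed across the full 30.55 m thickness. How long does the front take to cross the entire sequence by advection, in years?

906

With flow normal to the layers, continuity requires the same specific discharge q through every layer.
Σ(b_i/K_i) = 7.75/0.123 + 7.28/14.7 + 9.17/6.42e-06 + 6.35/37.7 = 1.428e+06 d.
q = Δh / Σ(b_i/K_i) = 16.2 / 1.428e+06 = 1.134e-05 m/day.
In each layer the seepage velocity is v_i = q/n_i, so the layer transit time is t_i = b_i·n_i / q:
  layer 1 (weathered basalt): t_1 = 7.75 × 0.10 / 1.134e-05 = 68335 d
  layer 2 (karst limestone): t_2 = 7.28 × 0.09 / 1.134e-05 = 57771 d
  layer 3 (clay): t_3 = 9.17 × 0.08 / 1.134e-05 = 64684 d
  layer 4 (coarse sand): t_4 = 6.35 × 0.25 / 1.134e-05 = 1.400e+05 d
Total t = Σ t_i = 3.308e+05 days = 905.6 years.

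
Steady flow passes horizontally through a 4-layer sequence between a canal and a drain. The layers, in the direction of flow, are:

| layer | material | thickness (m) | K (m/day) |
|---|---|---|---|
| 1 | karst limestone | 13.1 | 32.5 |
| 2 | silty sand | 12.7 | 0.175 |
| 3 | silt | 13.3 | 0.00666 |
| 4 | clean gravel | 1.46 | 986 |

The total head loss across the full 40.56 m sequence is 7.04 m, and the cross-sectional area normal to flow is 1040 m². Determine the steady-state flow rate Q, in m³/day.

Flow is perpendicular to layering, so the layers act in series and the equivalent K is the thickness-weighted harmonic mean.
Total thickness L = 13.1 + 12.7 + 13.3 + 1.46 = 40.56 m.
Σ(b_i/K_i) = 13.1/32.5 + 12.7/0.175 + 13.3/0.00666 + 1.46/986 = 2070 d.
K_eq = L / Σ(b_i/K_i) = 40.56 / 2070 = 0.01959 m/day.
Q = K_eq · A · (Δh/L) = 0.01959 × 1040 × (7.04/40.56) = 3.537 m³/day.

3.54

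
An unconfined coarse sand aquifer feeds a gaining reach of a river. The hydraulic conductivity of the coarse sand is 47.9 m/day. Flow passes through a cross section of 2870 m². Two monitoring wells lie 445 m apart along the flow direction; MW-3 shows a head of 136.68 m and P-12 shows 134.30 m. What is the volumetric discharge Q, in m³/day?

735

Hydraulic gradient i = (136.68 − 134.30) / 445 = 2.38 / 445 = 0.005348.
Darcy's law: Q = K · A · i = 47.90 × 2870 × 0.005348 = 735.2 m³/day.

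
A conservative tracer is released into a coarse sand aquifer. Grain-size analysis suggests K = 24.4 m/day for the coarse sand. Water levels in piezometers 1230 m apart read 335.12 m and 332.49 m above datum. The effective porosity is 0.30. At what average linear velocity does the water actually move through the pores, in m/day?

0.174

Hydraulic gradient i = (335.12 − 332.49) / 1230 = 2.63 / 1230 = 0.002138.
Darcy flux q = K · i = 24.40 × 0.002138 = 0.05217 m/day.
Seepage velocity v = q / n_e = 0.05217 / 0.30 = 0.1739 m/day.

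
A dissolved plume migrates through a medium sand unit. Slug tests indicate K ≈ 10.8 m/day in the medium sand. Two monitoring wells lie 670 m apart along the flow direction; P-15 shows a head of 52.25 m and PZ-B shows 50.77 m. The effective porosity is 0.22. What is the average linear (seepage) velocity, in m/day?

0.108

Hydraulic gradient i = (52.25 − 50.77) / 670 = 1.48 / 670 = 0.002209.
Darcy flux q = K · i = 10.80 × 0.002209 = 0.02386 m/day.
Seepage velocity v = q / n_e = 0.02386 / 0.22 = 0.1084 m/day.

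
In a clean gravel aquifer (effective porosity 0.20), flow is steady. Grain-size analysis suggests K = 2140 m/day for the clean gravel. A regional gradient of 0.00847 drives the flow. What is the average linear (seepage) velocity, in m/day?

90.6

Hydraulic gradient i = 0.00847.
Darcy flux q = K · i = 2140 × 0.008470 = 18.13 m/day.
Seepage velocity v = q / n_e = 18.13 / 0.20 = 90.63 m/day.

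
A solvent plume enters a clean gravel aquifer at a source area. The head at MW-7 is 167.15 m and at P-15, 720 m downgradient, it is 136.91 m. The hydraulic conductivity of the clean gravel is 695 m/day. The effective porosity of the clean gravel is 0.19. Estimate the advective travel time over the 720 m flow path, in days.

4.69

Hydraulic gradient i = (167.15 − 136.91) / 720 = 30.24 / 720 = 0.04200.
Darcy flux q = K · i = 695.0 × 0.04200 = 29.19 m/day.
Seepage velocity v = q / n_e = 29.19 / 0.19 = 153.6 m/day.
Travel time t = L / v = 720 / 153.6 = 4.687 days.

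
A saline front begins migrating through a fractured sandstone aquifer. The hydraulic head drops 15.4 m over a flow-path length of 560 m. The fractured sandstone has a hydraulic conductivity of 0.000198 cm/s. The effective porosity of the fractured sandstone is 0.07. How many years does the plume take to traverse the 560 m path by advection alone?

22.8

Convert K: 0.000198 cm/s × 864 = 0.1711 m/day.
Hydraulic gradient i = Δh / L = 15.4 / 560 = 0.02750.
Darcy flux q = K · i = 0.1711 × 0.02750 = 0.004704 m/day.
Seepage velocity v = q / n_e = 0.004704 / 0.07 = 0.06721 m/day.
Travel time t = L / v = 560 / 0.06721 = 8332 days = 22.81 years.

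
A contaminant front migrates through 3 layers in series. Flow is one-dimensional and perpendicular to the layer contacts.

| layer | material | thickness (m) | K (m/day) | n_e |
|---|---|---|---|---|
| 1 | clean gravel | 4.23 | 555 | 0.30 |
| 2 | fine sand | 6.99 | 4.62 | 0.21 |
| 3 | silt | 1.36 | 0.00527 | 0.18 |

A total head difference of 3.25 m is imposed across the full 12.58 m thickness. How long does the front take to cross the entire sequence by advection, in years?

With flow normal to the layers, continuity requires the same specific discharge q through every layer.
Σ(b_i/K_i) = 4.23/555 + 6.99/4.62 + 1.36/0.00527 = 259.6 d.
q = Δh / Σ(b_i/K_i) = 3.25 / 259.6 = 0.01252 m/day.
In each layer the seepage velocity is v_i = q/n_i, so the layer transit time is t_i = b_i·n_i / q:
  layer 1 (clean gravel): t_1 = 4.23 × 0.30 / 0.01252 = 101.4 d
  layer 2 (fine sand): t_2 = 6.99 × 0.21 / 0.01252 = 117.2 d
  layer 3 (silt): t_3 = 1.36 × 0.18 / 0.01252 = 19.55 d
Total t = Σ t_i = 238.2 days = 0.6520 years.

0.652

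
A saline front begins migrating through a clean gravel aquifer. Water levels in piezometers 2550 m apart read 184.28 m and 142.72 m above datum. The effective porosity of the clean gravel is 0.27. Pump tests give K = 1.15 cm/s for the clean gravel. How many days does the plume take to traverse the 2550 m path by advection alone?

42.5

Convert K: 1.15 cm/s × 864 = 993.6 m/day.
Hydraulic gradient i = (184.28 − 142.72) / 2550 = 41.56 / 2550 = 0.01630.
Darcy flux q = K · i = 993.6 × 0.01630 = 16.19 m/day.
Seepage velocity v = q / n_e = 16.19 / 0.27 = 59.98 m/day.
Travel time t = L / v = 2550 / 59.98 = 42.52 days.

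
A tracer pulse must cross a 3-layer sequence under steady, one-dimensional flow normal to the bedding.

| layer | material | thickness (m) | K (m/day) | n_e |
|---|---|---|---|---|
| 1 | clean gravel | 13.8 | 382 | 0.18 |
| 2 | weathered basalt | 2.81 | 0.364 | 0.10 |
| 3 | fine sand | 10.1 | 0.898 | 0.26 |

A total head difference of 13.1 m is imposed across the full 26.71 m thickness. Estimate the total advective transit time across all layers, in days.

7.82

With flow normal to the layers, continuity requires the same specific discharge q through every layer.
Σ(b_i/K_i) = 13.8/382 + 2.81/0.364 + 10.1/0.898 = 19.00 d.
q = Δh / Σ(b_i/K_i) = 13.1 / 19.00 = 0.6894 m/day.
In each layer the seepage velocity is v_i = q/n_i, so the layer transit time is t_i = b_i·n_i / q:
  layer 1 (clean gravel): t_1 = 13.8 × 0.18 / 0.6894 = 3.603 d
  layer 2 (weathered basalt): t_2 = 2.81 × 0.10 / 0.6894 = 0.4076 d
  layer 3 (fine sand): t_3 = 10.1 × 0.26 / 0.6894 = 3.809 d
Total t = Σ t_i = 7.820 days.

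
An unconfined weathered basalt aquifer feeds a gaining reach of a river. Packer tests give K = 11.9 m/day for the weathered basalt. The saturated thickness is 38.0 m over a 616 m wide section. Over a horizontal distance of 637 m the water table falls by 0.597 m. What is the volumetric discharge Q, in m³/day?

Cross-sectional area A = 616 × 38.0 = 23408 m².
Hydraulic gradient i = Δh / L = 0.597 / 637 = 0.0009372.
Darcy's law: Q = K · A · i = 11.90 × 23408 × 0.0009372 = 261.1 m³/day.

261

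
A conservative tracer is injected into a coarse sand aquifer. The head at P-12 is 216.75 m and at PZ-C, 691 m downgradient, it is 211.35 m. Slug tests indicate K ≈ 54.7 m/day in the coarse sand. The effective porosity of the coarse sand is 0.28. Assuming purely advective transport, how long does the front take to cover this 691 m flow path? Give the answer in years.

1.24

Hydraulic gradient i = (216.75 − 211.35) / 691 = 5.4 / 691 = 0.007815.
Darcy flux q = K · i = 54.70 × 0.007815 = 0.4275 m/day.
Seepage velocity v = q / n_e = 0.4275 / 0.28 = 1.527 m/day.
Travel time t = L / v = 691 / 1.527 = 452.6 days = 1.239 years.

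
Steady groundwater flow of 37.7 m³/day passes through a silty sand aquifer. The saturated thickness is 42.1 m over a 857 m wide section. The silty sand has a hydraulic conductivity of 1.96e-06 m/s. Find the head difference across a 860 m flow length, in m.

5.31

Convert K: 1.96e-06 m/s × 86400 = 0.1693 m/day.
Cross-sectional area A = 857 × 42.1 = 36080 m².
From Q = K·A·i, i = Q / (K·A) = 37.7 / (0.1693 × 36080) = 0.006170.
Head loss Δh = i · L = 0.006170 × 860 = 5.306 m.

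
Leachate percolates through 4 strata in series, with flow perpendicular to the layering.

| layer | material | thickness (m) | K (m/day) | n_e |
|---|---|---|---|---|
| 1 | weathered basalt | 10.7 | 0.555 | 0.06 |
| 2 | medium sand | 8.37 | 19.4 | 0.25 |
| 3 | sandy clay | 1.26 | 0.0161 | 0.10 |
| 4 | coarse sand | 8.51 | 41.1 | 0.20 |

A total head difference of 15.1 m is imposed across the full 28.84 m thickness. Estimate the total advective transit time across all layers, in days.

With flow normal to the layers, continuity requires the same specific discharge q through every layer.
Σ(b_i/K_i) = 10.7/0.555 + 8.37/19.4 + 1.26/0.0161 + 8.51/41.1 = 98.18 d.
q = Δh / Σ(b_i/K_i) = 15.1 / 98.18 = 0.1538 m/day.
In each layer the seepage velocity is v_i = q/n_i, so the layer transit time is t_i = b_i·n_i / q:
  layer 1 (weathered basalt): t_1 = 10.7 × 0.06 / 0.1538 = 4.174 d
  layer 2 (medium sand): t_2 = 8.37 × 0.25 / 0.1538 = 13.61 d
  layer 3 (sandy clay): t_3 = 1.26 × 0.10 / 0.1538 = 0.8192 d
  layer 4 (coarse sand): t_4 = 8.51 × 0.20 / 0.1538 = 11.07 d
Total t = Σ t_i = 29.66 days.

29.7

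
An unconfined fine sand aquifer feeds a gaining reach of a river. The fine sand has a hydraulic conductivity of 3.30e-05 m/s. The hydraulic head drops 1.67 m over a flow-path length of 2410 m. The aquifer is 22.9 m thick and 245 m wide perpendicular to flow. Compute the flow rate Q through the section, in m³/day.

11.1

Convert K: 3.30e-05 m/s × 86400 = 2.851 m/day.
Cross-sectional area A = 245 × 22.9 = 5610 m².
Hydraulic gradient i = Δh / L = 1.67 / 2410 = 0.0006929.
Darcy's law: Q = K · A · i = 2.851 × 5610 × 0.0006929 = 11.08 m³/day.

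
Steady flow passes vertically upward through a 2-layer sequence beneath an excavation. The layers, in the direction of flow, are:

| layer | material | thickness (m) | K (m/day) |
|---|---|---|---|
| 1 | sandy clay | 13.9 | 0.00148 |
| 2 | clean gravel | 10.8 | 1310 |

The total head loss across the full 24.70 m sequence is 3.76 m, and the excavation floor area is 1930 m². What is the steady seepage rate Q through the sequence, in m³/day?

Flow is perpendicular to layering, so the layers act in series and the equivalent K is the thickness-weighted harmonic mean.
Total thickness L = 13.9 + 10.8 = 24.70 m.
Σ(b_i/K_i) = 13.9/0.00148 + 10.8/1310 = 9392 d.
K_eq = L / Σ(b_i/K_i) = 24.70 / 9392 = 0.002630 m/day.
Q = K_eq · A · (Δh/L) = 0.002630 × 1930 × (3.76/24.70) = 0.7727 m³/day.

0.773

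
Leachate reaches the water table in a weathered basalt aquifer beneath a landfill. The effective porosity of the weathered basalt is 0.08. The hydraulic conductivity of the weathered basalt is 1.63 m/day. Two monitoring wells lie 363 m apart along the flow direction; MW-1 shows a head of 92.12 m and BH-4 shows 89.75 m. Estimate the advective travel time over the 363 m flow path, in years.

7.47

Hydraulic gradient i = (92.12 − 89.75) / 363 = 2.37 / 363 = 0.006529.
Darcy flux q = K · i = 1.630 × 0.006529 = 0.01064 m/day.
Seepage velocity v = q / n_e = 0.01064 / 0.08 = 0.1330 m/day.
Travel time t = L / v = 363 / 0.1330 = 2729 days = 7.471 years.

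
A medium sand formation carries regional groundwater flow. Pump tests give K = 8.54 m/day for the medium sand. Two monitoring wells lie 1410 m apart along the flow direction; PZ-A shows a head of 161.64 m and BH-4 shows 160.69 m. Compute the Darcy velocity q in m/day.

0.00575

Hydraulic gradient i = (161.64 − 160.69) / 1410 = 0.95 / 1410 = 0.0006738.
Specific discharge q = K · i = 8.540 × 0.0006738 = 0.005754 m/day.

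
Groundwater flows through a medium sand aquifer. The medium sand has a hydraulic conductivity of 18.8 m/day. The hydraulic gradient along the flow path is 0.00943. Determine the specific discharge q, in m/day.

Hydraulic gradient i = 0.00943.
Specific discharge q = K · i = 18.80 × 0.009430 = 0.1773 m/day.

0.177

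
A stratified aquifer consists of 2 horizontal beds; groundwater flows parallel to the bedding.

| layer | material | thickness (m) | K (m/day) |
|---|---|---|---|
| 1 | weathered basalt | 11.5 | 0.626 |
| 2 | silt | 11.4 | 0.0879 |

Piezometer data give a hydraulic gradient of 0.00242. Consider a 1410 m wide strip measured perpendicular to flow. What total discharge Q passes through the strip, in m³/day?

Flow is parallel to layering, so each bed carries its own Darcy discharge and the transmissivities add.
Σ(K_i·b_i) = 0.626×11.5 + 0.0879×11.4 = 8.201 m²/day.
Hydraulic gradient i = 0.00242.
Q = Σ(K_i·b_i) · W · i = 8.201 × 1410 × 0.002420 = 27.98 m³/day.

28.0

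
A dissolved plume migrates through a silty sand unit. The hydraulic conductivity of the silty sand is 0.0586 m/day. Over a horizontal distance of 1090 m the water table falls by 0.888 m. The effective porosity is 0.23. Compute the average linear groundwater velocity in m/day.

0.000208

Hydraulic gradient i = Δh / L = 0.888 / 1090 = 0.0008147.
Darcy flux q = K · i = 0.05860 × 0.0008147 = 4.774e-05 m/day.
Seepage velocity v = q / n_e = 4.774e-05 / 0.23 = 0.0002076 m/day.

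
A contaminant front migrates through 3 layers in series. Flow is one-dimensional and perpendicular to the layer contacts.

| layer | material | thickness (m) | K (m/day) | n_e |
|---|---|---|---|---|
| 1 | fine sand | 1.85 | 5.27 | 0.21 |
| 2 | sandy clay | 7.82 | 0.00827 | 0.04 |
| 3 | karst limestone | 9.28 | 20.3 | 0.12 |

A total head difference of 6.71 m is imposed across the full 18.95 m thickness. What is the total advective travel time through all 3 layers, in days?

256

With flow normal to the layers, continuity requires the same specific discharge q through every layer.
Σ(b_i/K_i) = 1.85/5.27 + 7.82/0.00827 + 9.28/20.3 = 946.4 d.
q = Δh / Σ(b_i/K_i) = 6.71 / 946.4 = 0.007090 m/day.
In each layer the seepage velocity is v_i = q/n_i, so the layer transit time is t_i = b_i·n_i / q:
  layer 1 (fine sand): t_1 = 1.85 × 0.21 / 0.007090 = 54.79 d
  layer 2 (sandy clay): t_2 = 7.82 × 0.04 / 0.007090 = 44.12 d
  layer 3 (karst limestone): t_3 = 9.28 × 0.12 / 0.007090 = 157.1 d
Total t = Σ t_i = 256.0 days.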